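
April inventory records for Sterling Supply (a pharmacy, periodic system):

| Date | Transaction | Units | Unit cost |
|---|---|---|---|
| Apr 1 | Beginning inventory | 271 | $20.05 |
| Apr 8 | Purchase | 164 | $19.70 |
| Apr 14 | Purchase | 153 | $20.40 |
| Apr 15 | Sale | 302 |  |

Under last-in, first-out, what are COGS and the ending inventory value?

Apr 15, 302 sold [LIFO — newest first]: 153 @ $20.40 + 149 @ $19.70 = $6,056.50
Ending inventory: 271 @ $20.05 + 15 @ $19.70 = $5,729.05

COGS = $6,056.50; ending inventory = $5,729.05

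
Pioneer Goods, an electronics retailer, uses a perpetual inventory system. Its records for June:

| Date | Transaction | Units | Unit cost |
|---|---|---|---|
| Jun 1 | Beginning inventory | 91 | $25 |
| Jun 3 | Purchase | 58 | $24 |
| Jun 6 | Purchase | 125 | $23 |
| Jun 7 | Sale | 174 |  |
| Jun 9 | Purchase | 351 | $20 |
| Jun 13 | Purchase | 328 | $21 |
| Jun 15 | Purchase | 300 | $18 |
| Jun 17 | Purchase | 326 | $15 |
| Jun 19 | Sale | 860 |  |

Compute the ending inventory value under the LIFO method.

Ending inventory = $11,485

Jun 7, 174 sold [LIFO — newest first]: 125 @ $23 + 49 @ $24 = $4,051
Jun 19, 860 sold [LIFO — newest first]: 326 @ $15 + 300 @ $18 + 234 @ $21 = $15,204
Total COGS = $4,051 + $15,204 = $19,255
Ending inventory: 91 @ $25 + 9 @ $24 + 351 @ $20 + 94 @ $21 = $11,485
Check: goods available $30,740 = COGS $19,255 + ending $11,485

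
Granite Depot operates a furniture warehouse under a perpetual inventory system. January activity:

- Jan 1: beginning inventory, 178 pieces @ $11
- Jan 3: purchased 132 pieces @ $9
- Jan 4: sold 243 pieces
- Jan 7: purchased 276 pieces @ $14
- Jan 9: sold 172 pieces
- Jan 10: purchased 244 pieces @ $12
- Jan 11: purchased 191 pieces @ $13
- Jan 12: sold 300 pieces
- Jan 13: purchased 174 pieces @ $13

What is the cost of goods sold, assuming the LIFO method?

COGS = $8,608

Jan 4, 243 sold [LIFO — newest first]: 132 @ $9 + 111 @ $11 = $2,409
Jan 9, 172 sold [LIFO — newest first]: 172 @ $14 = $2,408
Jan 12, 300 sold [LIFO — newest first]: 191 @ $13 + 109 @ $12 = $3,791
Total COGS = $2,409 + $2,408 + $3,791 = $8,608
Ending inventory: 67 @ $11 + 104 @ $14 + 135 @ $12 + 174 @ $13 = $6,075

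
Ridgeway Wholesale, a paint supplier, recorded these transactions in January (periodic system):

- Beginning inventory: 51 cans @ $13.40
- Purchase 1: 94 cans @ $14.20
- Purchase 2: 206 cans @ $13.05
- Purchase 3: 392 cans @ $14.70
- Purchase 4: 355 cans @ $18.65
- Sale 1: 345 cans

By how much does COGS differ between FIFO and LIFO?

$1,806.05

FIFO COGS: 51 @ $13.40 + 94 @ $14.20 + 200 @ $13.05 = $4,628.20
LIFO COGS: 345 @ $18.65 = $6,434.25
Difference = |$4,628.20 − $6,434.25| = $1,806.05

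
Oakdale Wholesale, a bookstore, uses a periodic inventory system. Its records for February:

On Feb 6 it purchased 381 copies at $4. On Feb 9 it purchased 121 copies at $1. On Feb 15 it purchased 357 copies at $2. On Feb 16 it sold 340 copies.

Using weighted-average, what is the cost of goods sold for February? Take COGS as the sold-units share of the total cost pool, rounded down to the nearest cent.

Feb 16, sell 340: 340/859 × $2,359.00 → $933.71
Ending inventory (cost pool remaining) = $1,425.29

COGS = $933.71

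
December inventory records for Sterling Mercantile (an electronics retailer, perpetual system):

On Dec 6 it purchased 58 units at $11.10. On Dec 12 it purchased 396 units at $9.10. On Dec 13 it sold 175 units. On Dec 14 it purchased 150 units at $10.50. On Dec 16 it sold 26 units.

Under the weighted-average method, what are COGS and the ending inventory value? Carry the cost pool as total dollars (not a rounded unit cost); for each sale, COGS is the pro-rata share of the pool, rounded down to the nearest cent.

COGS = $1,890.85; ending inventory = $3,931.55

After Dec 6: 58 on hand, pool $643.80 (≈ $11.1000 each)
After Dec 12: 454 on hand, pool $4,247.40 (≈ $9.3555 each)
Dec 13, sell 175: 175/454 × $4,247.40 → $1,637.21
After Dec 14: 429 on hand, pool $4,185.19 (≈ $9.7557 each)
Dec 16, sell 26: 26/429 × $4,185.19 → $253.64
Total COGS = $1,637.21 + $253.64 = $1,890.85
Ending inventory (cost pool remaining) = $3,931.55
Check: goods available $5,822.40 = COGS $1,890.85 + ending $3,931.55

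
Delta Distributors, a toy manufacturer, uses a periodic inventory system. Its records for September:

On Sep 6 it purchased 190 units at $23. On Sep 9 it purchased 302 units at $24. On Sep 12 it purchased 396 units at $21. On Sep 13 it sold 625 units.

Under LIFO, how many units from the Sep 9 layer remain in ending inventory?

73

Sep 13, 625 sold [LIFO — newest first]: 396 @ $21 + 229 @ $24 = $13,812
Ending inventory: 190 @ $23 + 73 @ $24 = $6,122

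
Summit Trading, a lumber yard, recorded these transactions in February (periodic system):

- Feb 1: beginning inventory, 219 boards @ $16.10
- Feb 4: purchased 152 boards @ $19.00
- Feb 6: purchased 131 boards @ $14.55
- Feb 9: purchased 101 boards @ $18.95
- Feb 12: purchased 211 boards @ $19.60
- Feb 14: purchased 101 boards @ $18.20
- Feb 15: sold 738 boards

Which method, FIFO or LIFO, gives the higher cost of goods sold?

FIFO COGS: 219 @ $16.10 + 152 @ $19.00 + 131 @ $14.55 + 101 @ $18.95 + 135 @ $19.60 = $12,879.90
LIFO COGS: 101 @ $18.20 + 211 @ $19.60 + 101 @ $18.95 + 131 @ $14.55 + 152 @ $19.00 + 42 @ $16.10 = $13,358.00

LIFO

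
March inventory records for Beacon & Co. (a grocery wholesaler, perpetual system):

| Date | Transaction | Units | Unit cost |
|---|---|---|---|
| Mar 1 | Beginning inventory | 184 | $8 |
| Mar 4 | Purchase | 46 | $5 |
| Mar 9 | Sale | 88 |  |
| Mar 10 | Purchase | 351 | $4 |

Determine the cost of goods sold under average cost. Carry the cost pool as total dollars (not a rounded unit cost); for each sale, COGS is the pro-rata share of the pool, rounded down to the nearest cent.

COGS = $651.20

After Mar 1: 184 on hand, pool $1,472.00 (≈ $8.0000 each)
After Mar 4: 230 on hand, pool $1,702.00 (≈ $7.4000 each)
Mar 9, sell 88: 88/230 × $1,702.00 → $651.20
After Mar 10: 493 on hand, pool $2,454.80 (≈ $4.9793 each)
Ending inventory (cost pool remaining) = $2,454.80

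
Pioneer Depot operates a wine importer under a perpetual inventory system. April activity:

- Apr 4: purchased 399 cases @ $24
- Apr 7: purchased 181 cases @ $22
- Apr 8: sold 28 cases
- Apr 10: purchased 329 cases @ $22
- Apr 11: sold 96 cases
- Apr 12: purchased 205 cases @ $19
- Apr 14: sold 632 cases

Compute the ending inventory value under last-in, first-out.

Ending inventory = $8,592

Apr 8, 28 sold [LIFO — newest first]: 28 @ $22 = $616
Apr 11, 96 sold [LIFO — newest first]: 96 @ $22 = $2,112
Apr 14, 632 sold [LIFO — newest first]: 205 @ $19 + 233 @ $22 + 153 @ $22 + 41 @ $24 = $13,371
Total COGS = $616 + $2,112 + $13,371 = $16,099
Ending inventory: 358 @ $24 = $8,592
Check: goods available $24,691 = COGS $16,099 + ending $8,592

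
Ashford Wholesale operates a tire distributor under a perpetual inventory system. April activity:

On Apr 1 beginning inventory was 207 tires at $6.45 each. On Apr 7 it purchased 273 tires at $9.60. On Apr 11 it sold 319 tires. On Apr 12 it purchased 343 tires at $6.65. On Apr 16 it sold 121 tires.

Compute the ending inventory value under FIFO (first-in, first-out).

Apr 11, 319 sold [FIFO — oldest first]: 207 @ $6.45 + 112 @ $9.60 = $2,410.35
Apr 16, 121 sold [FIFO — oldest first]: 121 @ $9.60 = $1,161.60
Total COGS = $2,410.35 + $1,161.60 = $3,571.95
Ending inventory: 40 @ $9.60 + 343 @ $6.65 = $2,664.95

Ending inventory = $2,664.95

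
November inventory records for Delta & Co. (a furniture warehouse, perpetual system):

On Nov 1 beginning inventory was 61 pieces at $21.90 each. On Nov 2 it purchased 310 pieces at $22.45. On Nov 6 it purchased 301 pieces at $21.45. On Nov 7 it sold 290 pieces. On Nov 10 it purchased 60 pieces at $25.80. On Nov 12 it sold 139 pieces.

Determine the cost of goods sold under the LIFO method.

Nov 7, 290 sold [LIFO — newest first]: 290 @ $21.45 = $6,220.50
Nov 12, 139 sold [LIFO — newest first]: 60 @ $25.80 + 11 @ $21.45 + 68 @ $22.45 = $3,310.55
Total COGS = $6,220.50 + $3,310.55 = $9,531.05
Ending inventory: 61 @ $21.90 + 242 @ $22.45 = $6,768.80

COGS = $9,531.05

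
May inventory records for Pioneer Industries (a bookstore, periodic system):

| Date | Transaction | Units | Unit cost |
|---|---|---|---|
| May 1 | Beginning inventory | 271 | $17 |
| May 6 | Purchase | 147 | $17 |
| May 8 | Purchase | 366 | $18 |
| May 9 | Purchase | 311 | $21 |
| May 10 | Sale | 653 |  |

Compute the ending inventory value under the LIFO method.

Ending inventory = $7,538

May 10, 653 sold [LIFO — newest first]: 311 @ $21 + 342 @ $18 = $12,687
Ending inventory: 271 @ $17 + 147 @ $17 + 24 @ $18 = $7,538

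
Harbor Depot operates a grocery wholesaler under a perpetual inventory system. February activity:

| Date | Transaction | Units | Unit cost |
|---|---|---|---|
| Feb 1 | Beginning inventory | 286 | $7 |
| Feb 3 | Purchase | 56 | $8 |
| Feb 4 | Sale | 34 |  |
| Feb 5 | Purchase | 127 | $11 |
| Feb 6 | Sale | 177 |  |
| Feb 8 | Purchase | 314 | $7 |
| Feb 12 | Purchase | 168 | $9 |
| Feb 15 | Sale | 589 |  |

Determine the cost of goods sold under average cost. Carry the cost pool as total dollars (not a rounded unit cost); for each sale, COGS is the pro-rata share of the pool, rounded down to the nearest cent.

COGS = $6,363.85

After Feb 1: 286 on hand, pool $2,002.00 (≈ $7.0000 each)
After Feb 3: 342 on hand, pool $2,450.00 (≈ $7.1637 each)
Feb 4, sell 34: 34/342 × $2,450.00 → $243.56
After Feb 5: 435 on hand, pool $3,603.44 (≈ $8.2838 each)
Feb 6, sell 177: 177/435 × $3,603.44 → $1,466.22
After Feb 8: 572 on hand, pool $4,335.22 (≈ $7.5791 each)
After Feb 12: 740 on hand, pool $5,847.22 (≈ $7.9016 each)
Feb 15, sell 589: 589/740 × $5,847.22 → $4,654.07
Total COGS = $243.56 + $1,466.22 + $4,654.07 = $6,363.85
Ending inventory (cost pool remaining) = $1,193.15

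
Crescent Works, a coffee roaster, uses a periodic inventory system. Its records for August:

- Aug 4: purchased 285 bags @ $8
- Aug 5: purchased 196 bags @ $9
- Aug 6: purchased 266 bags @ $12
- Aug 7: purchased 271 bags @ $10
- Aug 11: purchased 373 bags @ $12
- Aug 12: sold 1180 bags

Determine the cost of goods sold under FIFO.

Aug 12, 1180 sold [FIFO — oldest first]: 285 @ $8 + 196 @ $9 + 266 @ $12 + 271 @ $10 + 162 @ $12 = $11,890
Ending inventory: 211 @ $12 = $2,532

COGS = $11,890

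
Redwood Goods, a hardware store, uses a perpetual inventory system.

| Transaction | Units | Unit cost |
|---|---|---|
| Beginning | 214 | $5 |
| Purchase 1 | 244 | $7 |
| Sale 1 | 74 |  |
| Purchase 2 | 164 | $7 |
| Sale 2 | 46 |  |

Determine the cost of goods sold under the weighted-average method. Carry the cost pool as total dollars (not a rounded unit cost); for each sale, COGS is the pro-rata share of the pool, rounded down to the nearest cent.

After Beginning: 214 on hand, pool $1,070.00 (≈ $5.0000 each)
After Purchase 1: 458 on hand, pool $2,778.00 (≈ $6.0655 each)
Sale 1, sell 74: 74/458 × $2,778.00 → $448.84
After Purchase 2: 548 on hand, pool $3,477.16 (≈ $6.3452 each)
Sale 2, sell 46: 46/548 × $3,477.16 → $291.87
Total COGS = $448.84 + $291.87 = $740.71
Ending inventory (cost pool remaining) = $3,185.29

COGS = $740.71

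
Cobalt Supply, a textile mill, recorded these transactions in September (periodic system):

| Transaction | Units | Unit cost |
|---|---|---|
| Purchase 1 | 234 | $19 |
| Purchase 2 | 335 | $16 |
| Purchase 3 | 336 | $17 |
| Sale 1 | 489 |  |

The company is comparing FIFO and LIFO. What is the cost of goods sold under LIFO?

FIFO COGS: 234 @ $19 + 255 @ $16 = $8,526
LIFO COGS: 336 @ $17 + 153 @ $16 = $8,160

COGS = $8,160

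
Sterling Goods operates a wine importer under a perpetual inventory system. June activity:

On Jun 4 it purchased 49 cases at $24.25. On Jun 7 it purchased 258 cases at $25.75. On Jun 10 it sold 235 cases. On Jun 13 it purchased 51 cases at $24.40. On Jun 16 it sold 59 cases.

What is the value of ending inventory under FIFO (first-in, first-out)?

Ending inventory = $1,579.15

Jun 10, 235 sold [FIFO — oldest first]: 49 @ $24.25 + 186 @ $25.75 = $5,977.75
Jun 16, 59 sold [FIFO — oldest first]: 59 @ $25.75 = $1,519.25
Total COGS = $5,977.75 + $1,519.25 = $7,497.00
Ending inventory: 13 @ $25.75 + 51 @ $24.40 = $1,579.15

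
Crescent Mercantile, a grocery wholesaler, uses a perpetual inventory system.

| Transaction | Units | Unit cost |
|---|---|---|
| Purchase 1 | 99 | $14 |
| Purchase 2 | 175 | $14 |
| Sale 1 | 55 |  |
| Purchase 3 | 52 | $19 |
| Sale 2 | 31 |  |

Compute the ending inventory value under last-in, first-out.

Ending inventory = $3,465

Sale 1 (55) [LIFO — newest first]: 55 @ $14 = $770
Sale 2 (31) [LIFO — newest first]: 31 @ $19 = $589
Total COGS = $770 + $589 = $1,359
Ending inventory: 99 @ $14 + 120 @ $14 + 21 @ $19 = $3,465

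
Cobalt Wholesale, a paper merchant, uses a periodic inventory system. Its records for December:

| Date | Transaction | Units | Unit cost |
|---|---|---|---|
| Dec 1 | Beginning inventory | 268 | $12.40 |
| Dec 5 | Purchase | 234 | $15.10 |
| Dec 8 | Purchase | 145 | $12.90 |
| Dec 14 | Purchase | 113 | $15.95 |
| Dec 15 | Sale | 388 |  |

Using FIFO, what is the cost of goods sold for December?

COGS = $5,135.20

Dec 15, 388 sold [FIFO — oldest first]: 268 @ $12.40 + 120 @ $15.10 = $5,135.20
Ending inventory: 114 @ $15.10 + 145 @ $12.90 + 113 @ $15.95 = $5,394.25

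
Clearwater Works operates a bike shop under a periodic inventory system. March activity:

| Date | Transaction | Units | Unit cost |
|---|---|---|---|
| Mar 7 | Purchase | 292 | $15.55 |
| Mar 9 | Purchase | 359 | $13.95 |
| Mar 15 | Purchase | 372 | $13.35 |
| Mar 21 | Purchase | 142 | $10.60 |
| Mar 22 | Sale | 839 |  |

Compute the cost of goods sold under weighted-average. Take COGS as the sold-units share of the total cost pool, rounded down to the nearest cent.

Mar 22, sell 839: 839/1165 × $16,020.05 → $11,537.18
Ending inventory (cost pool remaining) = $4,482.87

COGS = $11,537.18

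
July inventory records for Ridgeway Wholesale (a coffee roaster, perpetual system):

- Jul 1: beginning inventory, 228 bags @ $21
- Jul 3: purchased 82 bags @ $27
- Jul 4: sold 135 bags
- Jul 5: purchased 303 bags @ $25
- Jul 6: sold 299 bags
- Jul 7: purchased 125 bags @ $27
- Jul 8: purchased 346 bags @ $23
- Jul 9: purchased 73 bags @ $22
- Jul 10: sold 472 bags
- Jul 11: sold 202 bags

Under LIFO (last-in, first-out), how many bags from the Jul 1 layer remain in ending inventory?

49

Jul 4, 135 sold [LIFO — newest first]: 82 @ $27 + 53 @ $21 = $3,327
Jul 6, 299 sold [LIFO — newest first]: 299 @ $25 = $7,475
Jul 10, 472 sold [LIFO — newest first]: 73 @ $22 + 346 @ $23 + 53 @ $27 = $10,995
Jul 11, 202 sold [LIFO — newest first]: 72 @ $27 + 4 @ $25 + 126 @ $21 = $4,690
Total COGS = $3,327 + $7,475 + $10,995 + $4,690 = $26,487
Ending inventory: 49 @ $21 = $1,029
Check: goods available $27,516 = COGS $26,487 + ending $1,029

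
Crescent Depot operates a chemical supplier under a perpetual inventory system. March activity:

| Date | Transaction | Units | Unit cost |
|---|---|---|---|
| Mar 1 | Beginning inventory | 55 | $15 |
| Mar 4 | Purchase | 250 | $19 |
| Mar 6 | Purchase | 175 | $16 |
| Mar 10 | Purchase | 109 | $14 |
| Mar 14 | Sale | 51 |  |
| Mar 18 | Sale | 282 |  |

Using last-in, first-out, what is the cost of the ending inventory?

Mar 14, 51 sold [LIFO — newest first]: 51 @ $14 = $714
Mar 18, 282 sold [LIFO — newest first]: 58 @ $14 + 175 @ $16 + 49 @ $19 = $4,543
Total COGS = $714 + $4,543 = $5,257
Ending inventory: 55 @ $15 + 201 @ $19 = $4,644

Ending inventory = $4,644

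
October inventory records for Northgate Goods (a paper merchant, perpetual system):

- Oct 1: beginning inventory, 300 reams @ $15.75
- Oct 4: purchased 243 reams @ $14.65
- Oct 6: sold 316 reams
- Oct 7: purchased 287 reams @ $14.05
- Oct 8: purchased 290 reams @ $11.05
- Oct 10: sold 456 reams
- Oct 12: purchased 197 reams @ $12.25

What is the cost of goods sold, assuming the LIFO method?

Oct 6, 316 sold [LIFO — newest first]: 243 @ $14.65 + 73 @ $15.75 = $4,709.70
Oct 10, 456 sold [LIFO — newest first]: 290 @ $11.05 + 166 @ $14.05 = $5,536.80
Total COGS = $4,709.70 + $5,536.80 = $10,246.50
Ending inventory: 227 @ $15.75 + 121 @ $14.05 + 197 @ $12.25 = $7,688.55

COGS = $10,246.50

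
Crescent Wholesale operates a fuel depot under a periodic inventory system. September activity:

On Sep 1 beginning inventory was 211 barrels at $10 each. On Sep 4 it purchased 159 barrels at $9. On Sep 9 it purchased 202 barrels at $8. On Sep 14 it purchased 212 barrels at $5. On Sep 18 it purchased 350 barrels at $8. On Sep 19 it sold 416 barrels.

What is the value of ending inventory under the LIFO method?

Ending inventory = $5,887

Sep 19, 416 sold [LIFO — newest first]: 350 @ $8 + 66 @ $5 = $3,130
Ending inventory: 211 @ $10 + 159 @ $9 + 202 @ $8 + 146 @ $5 = $5,887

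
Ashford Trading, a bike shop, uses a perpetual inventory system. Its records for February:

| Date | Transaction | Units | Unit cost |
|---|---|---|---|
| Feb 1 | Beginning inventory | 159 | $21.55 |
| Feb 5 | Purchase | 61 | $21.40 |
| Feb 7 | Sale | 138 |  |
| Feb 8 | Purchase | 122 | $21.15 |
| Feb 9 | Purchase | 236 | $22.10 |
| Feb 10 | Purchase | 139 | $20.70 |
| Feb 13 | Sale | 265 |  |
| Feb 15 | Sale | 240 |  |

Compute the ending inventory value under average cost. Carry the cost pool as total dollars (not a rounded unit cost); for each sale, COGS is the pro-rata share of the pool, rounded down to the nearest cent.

After Feb 1: 159 on hand, pool $3,426.45 (≈ $21.5500 each)
After Feb 5: 220 on hand, pool $4,731.85 (≈ $21.5084 each)
Feb 7, sell 138: 138/220 × $4,731.85 → $2,968.16
After Feb 8: 204 on hand, pool $4,343.99 (≈ $21.2941 each)
After Feb 9: 440 on hand, pool $9,559.59 (≈ $21.7263 each)
After Feb 10: 579 on hand, pool $12,436.89 (≈ $21.4799 each)
Feb 13, sell 265: 265/579 × $12,436.89 → $5,692.18
Feb 15, sell 240: 240/314 × $6,744.71 → $5,155.19
Total COGS = $2,968.16 + $5,692.18 + $5,155.19 = $13,815.53
Ending inventory (cost pool remaining) = $1,589.52

Ending inventory = $1,589.52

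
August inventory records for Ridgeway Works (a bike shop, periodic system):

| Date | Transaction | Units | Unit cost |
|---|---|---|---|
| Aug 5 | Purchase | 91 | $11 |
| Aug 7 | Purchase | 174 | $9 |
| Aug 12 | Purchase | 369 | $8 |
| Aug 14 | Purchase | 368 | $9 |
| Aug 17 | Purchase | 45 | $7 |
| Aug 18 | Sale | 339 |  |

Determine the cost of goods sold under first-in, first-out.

COGS = $3,159

Aug 18, 339 sold [FIFO — oldest first]: 91 @ $11 + 174 @ $9 + 74 @ $8 = $3,159
Ending inventory: 295 @ $8 + 368 @ $9 + 45 @ $7 = $5,987
Check: goods available $9,146 = COGS $3,159 + ending $5,987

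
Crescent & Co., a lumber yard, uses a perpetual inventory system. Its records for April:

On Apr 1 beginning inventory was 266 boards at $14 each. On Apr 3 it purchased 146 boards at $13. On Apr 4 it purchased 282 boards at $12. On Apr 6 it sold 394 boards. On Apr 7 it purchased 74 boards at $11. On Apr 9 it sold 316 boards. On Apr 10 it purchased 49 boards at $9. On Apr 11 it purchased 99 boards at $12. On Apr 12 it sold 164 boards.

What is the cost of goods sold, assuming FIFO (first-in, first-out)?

Apr 6, 394 sold [FIFO — oldest first]: 266 @ $14 + 128 @ $13 = $5,388
Apr 9, 316 sold [FIFO — oldest first]: 18 @ $13 + 282 @ $12 + 16 @ $11 = $3,794
Apr 12, 164 sold [FIFO — oldest first]: 58 @ $11 + 49 @ $9 + 57 @ $12 = $1,763
Total COGS = $5,388 + $3,794 + $1,763 = $10,945
Ending inventory: 42 @ $12 = $504

COGS = $10,945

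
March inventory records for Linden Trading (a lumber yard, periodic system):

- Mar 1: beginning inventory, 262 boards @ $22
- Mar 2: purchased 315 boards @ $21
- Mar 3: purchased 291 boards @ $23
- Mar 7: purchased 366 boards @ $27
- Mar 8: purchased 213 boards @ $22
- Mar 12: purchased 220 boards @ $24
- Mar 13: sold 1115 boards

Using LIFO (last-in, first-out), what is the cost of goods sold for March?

Mar 13, 1115 sold [LIFO — newest first]: 220 @ $24 + 213 @ $22 + 366 @ $27 + 291 @ $23 + 25 @ $21 = $27,066
Ending inventory: 262 @ $22 + 290 @ $21 = $11,854

COGS = $27,066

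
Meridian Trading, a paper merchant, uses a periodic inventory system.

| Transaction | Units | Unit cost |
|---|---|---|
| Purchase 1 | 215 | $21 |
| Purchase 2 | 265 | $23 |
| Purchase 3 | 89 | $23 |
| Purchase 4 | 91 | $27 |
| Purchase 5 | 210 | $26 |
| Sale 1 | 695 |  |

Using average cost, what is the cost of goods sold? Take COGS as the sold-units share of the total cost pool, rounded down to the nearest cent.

Sale 1, sell 695: 695/870 × $20,574.00 → $16,435.55
Ending inventory (cost pool remaining) = $4,138.45

COGS = $16,435.55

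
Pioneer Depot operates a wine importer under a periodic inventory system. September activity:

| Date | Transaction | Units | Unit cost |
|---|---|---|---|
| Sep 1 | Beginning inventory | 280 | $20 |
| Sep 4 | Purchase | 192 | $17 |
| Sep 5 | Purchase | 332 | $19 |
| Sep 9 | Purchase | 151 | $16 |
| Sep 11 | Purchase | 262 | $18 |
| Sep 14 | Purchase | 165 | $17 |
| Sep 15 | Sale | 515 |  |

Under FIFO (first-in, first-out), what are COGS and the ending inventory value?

Sep 15, 515 sold [FIFO — oldest first]: 280 @ $20 + 192 @ $17 + 43 @ $19 = $9,681
Ending inventory: 289 @ $19 + 151 @ $16 + 262 @ $18 + 165 @ $17 = $15,428
Check: goods available $25,109 = COGS $9,681 + ending $15,428

COGS = $9,681; ending inventory = $15,428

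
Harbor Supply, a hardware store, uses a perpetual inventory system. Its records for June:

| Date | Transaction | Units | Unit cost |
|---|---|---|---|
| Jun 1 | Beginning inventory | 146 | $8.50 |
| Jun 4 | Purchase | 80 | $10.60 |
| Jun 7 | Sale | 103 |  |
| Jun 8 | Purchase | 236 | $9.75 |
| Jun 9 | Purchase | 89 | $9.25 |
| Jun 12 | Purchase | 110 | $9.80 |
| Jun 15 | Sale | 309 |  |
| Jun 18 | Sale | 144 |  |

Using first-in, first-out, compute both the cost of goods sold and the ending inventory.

COGS = $5,262.25; ending inventory = $1,029.00

Jun 7, 103 sold [FIFO — oldest first]: 103 @ $8.50 = $875.50
Jun 15, 309 sold [FIFO — oldest first]: 43 @ $8.50 + 80 @ $10.60 + 186 @ $9.75 = $3,027.00
Jun 18, 144 sold [FIFO — oldest first]: 50 @ $9.75 + 89 @ $9.25 + 5 @ $9.80 = $1,359.75
Total COGS = $875.50 + $3,027.00 + $1,359.75 = $5,262.25
Ending inventory: 105 @ $9.80 = $1,029.00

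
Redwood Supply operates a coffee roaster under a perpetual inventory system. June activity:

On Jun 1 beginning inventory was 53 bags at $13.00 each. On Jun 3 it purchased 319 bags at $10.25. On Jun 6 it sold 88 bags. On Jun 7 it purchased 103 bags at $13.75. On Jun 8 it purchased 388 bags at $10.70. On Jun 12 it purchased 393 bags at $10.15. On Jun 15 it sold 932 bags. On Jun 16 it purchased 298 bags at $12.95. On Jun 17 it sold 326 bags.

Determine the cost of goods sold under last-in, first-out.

Jun 6, 88 sold [LIFO — newest first]: 88 @ $10.25 = $902.00
Jun 15, 932 sold [LIFO — newest first]: 393 @ $10.15 + 388 @ $10.70 + 103 @ $13.75 + 48 @ $10.25 = $10,048.80
Jun 17, 326 sold [LIFO — newest first]: 298 @ $12.95 + 28 @ $10.25 = $4,146.10
Total COGS = $902.00 + $10,048.80 + $4,146.10 = $15,096.90
Ending inventory: 53 @ $13.00 + 155 @ $10.25 = $2,277.75

COGS = $15,096.90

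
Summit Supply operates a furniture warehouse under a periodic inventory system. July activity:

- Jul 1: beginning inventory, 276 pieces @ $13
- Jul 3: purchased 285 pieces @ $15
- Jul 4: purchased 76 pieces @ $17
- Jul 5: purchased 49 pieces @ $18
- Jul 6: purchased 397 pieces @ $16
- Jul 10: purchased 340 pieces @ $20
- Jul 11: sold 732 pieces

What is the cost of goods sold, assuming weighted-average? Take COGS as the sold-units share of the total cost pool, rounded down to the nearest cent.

Jul 11, sell 732: 732/1423 × $23,189.00 → $11,928.56
Ending inventory (cost pool remaining) = $11,260.44

COGS = $11,928.56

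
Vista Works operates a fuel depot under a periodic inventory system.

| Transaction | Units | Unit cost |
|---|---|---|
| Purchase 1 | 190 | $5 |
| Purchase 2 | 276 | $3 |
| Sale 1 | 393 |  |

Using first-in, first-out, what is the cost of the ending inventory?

Sale 1 (393) [FIFO — oldest first]: 190 @ $5 + 203 @ $3 = $1,559
Ending inventory: 73 @ $3 = $219

Ending inventory = $219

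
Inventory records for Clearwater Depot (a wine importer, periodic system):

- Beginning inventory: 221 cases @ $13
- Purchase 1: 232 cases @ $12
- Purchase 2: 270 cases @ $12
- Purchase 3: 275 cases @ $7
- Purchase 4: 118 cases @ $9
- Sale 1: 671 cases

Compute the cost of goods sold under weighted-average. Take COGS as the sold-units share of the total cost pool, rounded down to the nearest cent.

Sale 1, sell 671: 671/1116 × $11,884.00 → $7,145.30
Ending inventory (cost pool remaining) = $4,738.70

COGS = $7,145.30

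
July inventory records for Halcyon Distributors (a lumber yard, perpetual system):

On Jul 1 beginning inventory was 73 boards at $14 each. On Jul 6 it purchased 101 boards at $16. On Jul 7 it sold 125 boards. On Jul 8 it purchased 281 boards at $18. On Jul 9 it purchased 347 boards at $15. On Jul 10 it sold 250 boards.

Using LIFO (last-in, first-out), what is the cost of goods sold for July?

COGS = $5,702

Jul 7, 125 sold [LIFO — newest first]: 101 @ $16 + 24 @ $14 = $1,952
Jul 10, 250 sold [LIFO — newest first]: 250 @ $15 = $3,750
Total COGS = $1,952 + $3,750 = $5,702
Ending inventory: 49 @ $14 + 281 @ $18 + 97 @ $15 = $7,199
Check: goods available $12,901 = COGS $5,702 + ending $7,199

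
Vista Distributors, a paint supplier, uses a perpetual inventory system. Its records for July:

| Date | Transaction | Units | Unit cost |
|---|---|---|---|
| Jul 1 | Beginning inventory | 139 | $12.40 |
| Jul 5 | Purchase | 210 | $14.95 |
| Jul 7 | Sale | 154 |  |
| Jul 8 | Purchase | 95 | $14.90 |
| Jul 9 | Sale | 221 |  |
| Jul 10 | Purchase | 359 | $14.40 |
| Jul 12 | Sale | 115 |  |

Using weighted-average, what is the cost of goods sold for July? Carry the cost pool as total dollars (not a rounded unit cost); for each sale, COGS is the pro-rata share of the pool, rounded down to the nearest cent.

After Jul 1: 139 on hand, pool $1,723.60 (≈ $12.4000 each)
After Jul 5: 349 on hand, pool $4,863.10 (≈ $13.9344 each)
Jul 7, sell 154: 154/349 × $4,863.10 → $2,145.89
After Jul 8: 290 on hand, pool $4,132.71 (≈ $14.2507 each)
Jul 9, sell 221: 221/290 × $4,132.71 → $3,149.41
After Jul 10: 428 on hand, pool $6,152.90 (≈ $14.3759 each)
Jul 12, sell 115: 115/428 × $6,152.90 → $1,653.23
Total COGS = $2,145.89 + $3,149.41 + $1,653.23 = $6,948.53
Ending inventory (cost pool remaining) = $4,499.67

COGS = $6,948.53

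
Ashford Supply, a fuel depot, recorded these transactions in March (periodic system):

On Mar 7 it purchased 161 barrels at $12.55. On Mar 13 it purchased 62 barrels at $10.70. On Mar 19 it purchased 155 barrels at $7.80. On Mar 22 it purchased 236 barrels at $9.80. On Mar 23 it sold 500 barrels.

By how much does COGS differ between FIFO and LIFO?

$313.50

FIFO COGS: 161 @ $12.55 + 62 @ $10.70 + 155 @ $7.80 + 122 @ $9.80 = $5,088.55
LIFO COGS: 236 @ $9.80 + 155 @ $7.80 + 62 @ $10.70 + 47 @ $12.55 = $4,775.05
Difference = |$5,088.55 − $4,775.05| = $313.50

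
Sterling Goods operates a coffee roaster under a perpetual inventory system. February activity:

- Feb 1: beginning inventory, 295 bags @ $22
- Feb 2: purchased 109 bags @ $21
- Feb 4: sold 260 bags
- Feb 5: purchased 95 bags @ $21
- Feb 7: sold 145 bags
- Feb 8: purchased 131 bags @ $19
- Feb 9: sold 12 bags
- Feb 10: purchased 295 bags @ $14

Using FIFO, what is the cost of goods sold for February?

Feb 4, 260 sold [FIFO — oldest first]: 260 @ $22 = $5,720
Feb 7, 145 sold [FIFO — oldest first]: 35 @ $22 + 109 @ $21 + 1 @ $21 = $3,080
Feb 9, 12 sold [FIFO — oldest first]: 12 @ $21 = $252
Total COGS = $5,720 + $3,080 + $252 = $9,052
Ending inventory: 82 @ $21 + 131 @ $19 + 295 @ $14 = $8,341

COGS = $9,052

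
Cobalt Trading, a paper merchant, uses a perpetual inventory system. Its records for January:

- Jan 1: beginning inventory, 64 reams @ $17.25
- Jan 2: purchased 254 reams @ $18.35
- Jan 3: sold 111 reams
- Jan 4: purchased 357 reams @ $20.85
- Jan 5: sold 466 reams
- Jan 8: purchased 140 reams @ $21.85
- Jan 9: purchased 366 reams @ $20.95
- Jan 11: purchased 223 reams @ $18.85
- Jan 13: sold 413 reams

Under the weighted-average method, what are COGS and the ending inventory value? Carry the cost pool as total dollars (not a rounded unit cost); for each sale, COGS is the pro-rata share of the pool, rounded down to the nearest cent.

COGS = $19,690.56; ending inventory = $8,448.04

After Jan 1: 64 on hand, pool $1,104.00 (≈ $17.2500 each)
After Jan 2: 318 on hand, pool $5,764.90 (≈ $18.1286 each)
Jan 3, sell 111: 111/318 × $5,764.90 → $2,012.27
After Jan 4: 564 on hand, pool $11,196.08 (≈ $19.8512 each)
Jan 5, sell 466: 466/564 × $11,196.08 → $9,250.66
After Jan 8: 238 on hand, pool $5,004.42 (≈ $21.0270 each)
After Jan 9: 604 on hand, pool $12,672.12 (≈ $20.9803 each)
After Jan 11: 827 on hand, pool $16,875.67 (≈ $20.4059 each)
Jan 13, sell 413: 413/827 × $16,875.67 → $8,427.63
Total COGS = $2,012.27 + $9,250.66 + $8,427.63 = $19,690.56
Ending inventory (cost pool remaining) = $8,448.04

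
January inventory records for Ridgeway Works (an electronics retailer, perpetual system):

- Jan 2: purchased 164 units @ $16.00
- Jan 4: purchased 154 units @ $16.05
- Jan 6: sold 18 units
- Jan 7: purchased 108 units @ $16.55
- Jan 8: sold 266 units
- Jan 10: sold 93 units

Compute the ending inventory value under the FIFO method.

Ending inventory = $810.95

Jan 6, 18 sold [FIFO — oldest first]: 18 @ $16.00 = $288.00
Jan 8, 266 sold [FIFO — oldest first]: 146 @ $16.00 + 120 @ $16.05 = $4,262.00
Jan 10, 93 sold [FIFO — oldest first]: 34 @ $16.05 + 59 @ $16.55 = $1,522.15
Total COGS = $288.00 + $4,262.00 + $1,522.15 = $6,072.15
Ending inventory: 49 @ $16.55 = $810.95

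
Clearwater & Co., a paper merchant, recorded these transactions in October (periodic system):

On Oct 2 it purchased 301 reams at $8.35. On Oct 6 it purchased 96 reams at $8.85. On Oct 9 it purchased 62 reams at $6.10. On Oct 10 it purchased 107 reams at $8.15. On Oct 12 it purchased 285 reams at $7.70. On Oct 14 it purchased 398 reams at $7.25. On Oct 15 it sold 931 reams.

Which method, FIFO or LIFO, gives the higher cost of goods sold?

FIFO COGS: 301 @ $8.35 + 96 @ $8.85 + 62 @ $6.10 + 107 @ $8.15 + 285 @ $7.70 + 80 @ $7.25 = $7,387.70
LIFO COGS: 398 @ $7.25 + 285 @ $7.70 + 107 @ $8.15 + 62 @ $6.10 + 79 @ $8.85 = $7,029.40

FIFO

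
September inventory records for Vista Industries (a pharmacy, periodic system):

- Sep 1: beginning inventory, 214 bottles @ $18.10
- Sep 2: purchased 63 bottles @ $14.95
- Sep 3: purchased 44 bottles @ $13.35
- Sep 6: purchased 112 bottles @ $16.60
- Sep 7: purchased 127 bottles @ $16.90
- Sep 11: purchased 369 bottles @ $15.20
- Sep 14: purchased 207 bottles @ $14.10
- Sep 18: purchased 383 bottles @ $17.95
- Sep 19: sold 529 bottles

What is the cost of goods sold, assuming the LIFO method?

Sep 19, 529 sold [LIFO — newest first]: 383 @ $17.95 + 146 @ $14.10 = $8,933.45
Ending inventory: 214 @ $18.10 + 63 @ $14.95 + 44 @ $13.35 + 112 @ $16.60 + 127 @ $16.90 + 369 @ $15.20 + 61 @ $14.10 = $15,877.05
Check: goods available $24,810.50 = COGS $8,933.45 + ending $15,877.05

COGS = $8,933.45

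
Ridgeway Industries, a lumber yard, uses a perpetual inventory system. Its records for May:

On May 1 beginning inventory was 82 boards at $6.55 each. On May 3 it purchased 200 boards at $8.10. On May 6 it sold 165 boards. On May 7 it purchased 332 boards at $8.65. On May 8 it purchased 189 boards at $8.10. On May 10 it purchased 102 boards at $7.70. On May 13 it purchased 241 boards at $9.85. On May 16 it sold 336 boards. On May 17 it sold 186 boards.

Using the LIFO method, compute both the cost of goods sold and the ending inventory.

May 6, 165 sold [LIFO — newest first]: 165 @ $8.10 = $1,336.50
May 16, 336 sold [LIFO — newest first]: 241 @ $9.85 + 95 @ $7.70 = $3,105.35
May 17, 186 sold [LIFO — newest first]: 7 @ $7.70 + 179 @ $8.10 = $1,503.80
Total COGS = $1,336.50 + $3,105.35 + $1,503.80 = $5,945.65
Ending inventory: 82 @ $6.55 + 35 @ $8.10 + 332 @ $8.65 + 10 @ $8.10 = $3,773.40
Check: goods available $9,719.05 = COGS $5,945.65 + ending $3,773.40

COGS = $5,945.65; ending inventory = $3,773.40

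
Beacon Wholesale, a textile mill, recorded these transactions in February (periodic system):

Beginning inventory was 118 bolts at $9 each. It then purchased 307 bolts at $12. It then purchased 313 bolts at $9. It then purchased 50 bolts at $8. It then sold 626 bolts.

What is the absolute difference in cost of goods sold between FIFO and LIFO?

$182

FIFO COGS: 118 @ $9 + 307 @ $12 + 201 @ $9 = $6,555
LIFO COGS: 50 @ $8 + 313 @ $9 + 263 @ $12 = $6,373
Difference = |$6,555 − $6,373| = $182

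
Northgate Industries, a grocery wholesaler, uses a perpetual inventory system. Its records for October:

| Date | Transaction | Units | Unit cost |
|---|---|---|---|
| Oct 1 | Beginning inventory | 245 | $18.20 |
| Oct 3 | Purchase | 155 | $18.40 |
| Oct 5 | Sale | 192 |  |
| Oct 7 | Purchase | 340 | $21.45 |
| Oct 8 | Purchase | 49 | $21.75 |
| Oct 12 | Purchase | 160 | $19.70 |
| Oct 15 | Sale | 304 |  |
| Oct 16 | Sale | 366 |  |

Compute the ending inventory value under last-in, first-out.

Ending inventory = $1,583.40

Oct 5, 192 sold [LIFO — newest first]: 155 @ $18.40 + 37 @ $18.20 = $3,525.40
Oct 15, 304 sold [LIFO — newest first]: 160 @ $19.70 + 49 @ $21.75 + 95 @ $21.45 = $6,255.50
Oct 16, 366 sold [LIFO — newest first]: 245 @ $21.45 + 121 @ $18.20 = $7,457.45
Total COGS = $3,525.40 + $6,255.50 + $7,457.45 = $17,238.35
Ending inventory: 87 @ $18.20 = $1,583.40
Check: goods available $18,821.75 = COGS $17,238.35 + ending $1,583.40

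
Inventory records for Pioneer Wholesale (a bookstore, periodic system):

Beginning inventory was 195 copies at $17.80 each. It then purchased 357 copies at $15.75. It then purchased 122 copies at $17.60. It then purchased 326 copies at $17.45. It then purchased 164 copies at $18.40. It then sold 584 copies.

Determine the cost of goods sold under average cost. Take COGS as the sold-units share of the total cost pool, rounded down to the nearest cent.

Sale 1, sell 584: 584/1164 × $19,947.25 → $10,007.89
Ending inventory (cost pool remaining) = $9,939.36

COGS = $10,007.89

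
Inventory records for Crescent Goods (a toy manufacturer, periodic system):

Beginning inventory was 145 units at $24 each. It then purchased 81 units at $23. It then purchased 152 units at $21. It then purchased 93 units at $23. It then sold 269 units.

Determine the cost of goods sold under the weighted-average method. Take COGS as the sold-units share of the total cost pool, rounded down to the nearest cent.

Sale 1, sell 269: 269/471 × $10,674.00 → $6,096.19
Ending inventory (cost pool remaining) = $4,577.81
Check: goods available $10,674.00 = COGS $6,096.19 + ending $4,577.81

COGS = $6,096.19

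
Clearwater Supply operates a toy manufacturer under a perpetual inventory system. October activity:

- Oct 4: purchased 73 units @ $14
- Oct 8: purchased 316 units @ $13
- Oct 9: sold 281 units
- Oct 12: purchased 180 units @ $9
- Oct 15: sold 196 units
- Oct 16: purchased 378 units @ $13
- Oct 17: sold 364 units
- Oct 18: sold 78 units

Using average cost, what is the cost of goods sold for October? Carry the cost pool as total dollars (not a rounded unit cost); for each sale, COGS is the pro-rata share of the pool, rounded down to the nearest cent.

COGS = $11,313.31

After Oct 4: 73 on hand, pool $1,022.00 (≈ $14.0000 each)
After Oct 8: 389 on hand, pool $5,130.00 (≈ $13.1877 each)
Oct 9, sell 281: 281/389 × $5,130.00 → $3,705.73
After Oct 12: 288 on hand, pool $3,044.27 (≈ $10.5704 each)
Oct 15, sell 196: 196/288 × $3,044.27 → $2,071.79
After Oct 16: 470 on hand, pool $5,886.48 (≈ $12.5244 each)
Oct 17, sell 364: 364/470 × $5,886.48 → $4,558.89
Oct 18, sell 78: 78/106 × $1,327.59 → $976.90
Total COGS = $3,705.73 + $2,071.79 + $4,558.89 + $976.90 = $11,313.31
Ending inventory (cost pool remaining) = $350.69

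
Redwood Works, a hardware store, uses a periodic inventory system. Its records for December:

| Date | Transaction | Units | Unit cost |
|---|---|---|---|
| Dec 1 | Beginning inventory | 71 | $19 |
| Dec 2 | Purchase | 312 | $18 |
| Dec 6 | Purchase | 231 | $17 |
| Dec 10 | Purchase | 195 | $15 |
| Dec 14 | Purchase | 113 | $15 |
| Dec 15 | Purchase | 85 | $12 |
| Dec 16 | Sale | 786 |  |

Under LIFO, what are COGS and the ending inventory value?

COGS = $12,483; ending inventory = $4,049

Dec 16, 786 sold [LIFO — newest first]: 85 @ $12 + 113 @ $15 + 195 @ $15 + 231 @ $17 + 162 @ $18 = $12,483
Ending inventory: 71 @ $19 + 150 @ $18 = $4,049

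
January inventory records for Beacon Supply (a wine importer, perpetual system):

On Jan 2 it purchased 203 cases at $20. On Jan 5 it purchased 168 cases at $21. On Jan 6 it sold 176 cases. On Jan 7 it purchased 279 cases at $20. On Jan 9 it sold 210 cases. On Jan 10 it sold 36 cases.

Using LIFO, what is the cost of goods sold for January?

COGS = $8,608

Jan 6, 176 sold [LIFO — newest first]: 168 @ $21 + 8 @ $20 = $3,688
Jan 9, 210 sold [LIFO — newest first]: 210 @ $20 = $4,200
Jan 10, 36 sold [LIFO — newest first]: 36 @ $20 = $720
Total COGS = $3,688 + $4,200 + $720 = $8,608
Ending inventory: 195 @ $20 + 33 @ $20 = $4,560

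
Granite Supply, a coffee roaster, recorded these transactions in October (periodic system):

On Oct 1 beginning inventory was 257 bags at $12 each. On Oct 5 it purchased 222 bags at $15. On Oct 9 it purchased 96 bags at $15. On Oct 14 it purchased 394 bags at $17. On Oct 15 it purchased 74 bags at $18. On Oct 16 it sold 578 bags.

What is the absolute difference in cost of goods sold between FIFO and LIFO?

FIFO COGS: 257 @ $12 + 222 @ $15 + 96 @ $15 + 3 @ $17 = $7,905
LIFO COGS: 74 @ $18 + 394 @ $17 + 96 @ $15 + 14 @ $15 = $9,680
Difference = |$7,905 − $9,680| = $1,775

$1,775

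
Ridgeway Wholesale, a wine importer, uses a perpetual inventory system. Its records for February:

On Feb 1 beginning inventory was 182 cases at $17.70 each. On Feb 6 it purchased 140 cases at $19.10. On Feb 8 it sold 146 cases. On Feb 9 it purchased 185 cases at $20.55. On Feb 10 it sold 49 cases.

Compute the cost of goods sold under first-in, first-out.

Feb 8, 146 sold [FIFO — oldest first]: 146 @ $17.70 = $2,584.20
Feb 10, 49 sold [FIFO — oldest first]: 36 @ $17.70 + 13 @ $19.10 = $885.50
Total COGS = $2,584.20 + $885.50 = $3,469.70
Ending inventory: 127 @ $19.10 + 185 @ $20.55 = $6,227.45

COGS = $3,469.70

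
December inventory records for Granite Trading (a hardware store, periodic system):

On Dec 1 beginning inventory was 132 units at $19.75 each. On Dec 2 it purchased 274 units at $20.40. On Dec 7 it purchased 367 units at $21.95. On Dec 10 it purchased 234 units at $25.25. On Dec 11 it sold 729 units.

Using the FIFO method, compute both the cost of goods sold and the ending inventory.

COGS = $15,286.45; ending inventory = $6,874.30

Dec 11, 729 sold [FIFO — oldest first]: 132 @ $19.75 + 274 @ $20.40 + 323 @ $21.95 = $15,286.45
Ending inventory: 44 @ $21.95 + 234 @ $25.25 = $6,874.30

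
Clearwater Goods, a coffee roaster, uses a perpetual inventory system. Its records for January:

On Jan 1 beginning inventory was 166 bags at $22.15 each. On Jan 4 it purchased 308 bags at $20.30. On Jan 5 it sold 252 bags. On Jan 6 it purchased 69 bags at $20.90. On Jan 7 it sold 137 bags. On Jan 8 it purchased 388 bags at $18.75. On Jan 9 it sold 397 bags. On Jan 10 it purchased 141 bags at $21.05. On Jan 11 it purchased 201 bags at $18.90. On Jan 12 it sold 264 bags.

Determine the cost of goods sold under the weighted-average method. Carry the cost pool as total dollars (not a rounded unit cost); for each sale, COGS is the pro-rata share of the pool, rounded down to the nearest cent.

COGS = $21,028.54

After Jan 1: 166 on hand, pool $3,676.90 (≈ $22.1500 each)
After Jan 4: 474 on hand, pool $9,929.30 (≈ $20.9479 each)
Jan 5, sell 252: 252/474 × $9,929.30 → $5,278.86
After Jan 6: 291 on hand, pool $6,092.54 (≈ $20.9366 each)
Jan 7, sell 137: 137/291 × $6,092.54 → $2,868.30
After Jan 8: 542 on hand, pool $10,499.24 (≈ $19.3713 each)
Jan 9, sell 397: 397/542 × $10,499.24 → $7,690.40
After Jan 10: 286 on hand, pool $5,776.89 (≈ $20.1989 each)
After Jan 11: 487 on hand, pool $9,575.79 (≈ $19.6628 each)
Jan 12, sell 264: 264/487 × $9,575.79 → $5,190.98
Total COGS = $5,278.86 + $2,868.30 + $7,690.40 + $5,190.98 = $21,028.54
Ending inventory (cost pool remaining) = $4,384.81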